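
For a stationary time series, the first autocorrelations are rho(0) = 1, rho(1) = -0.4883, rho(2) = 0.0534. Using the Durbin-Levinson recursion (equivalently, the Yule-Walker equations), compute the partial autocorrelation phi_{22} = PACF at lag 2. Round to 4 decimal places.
\phi_{22} = -0.2430

The PACF at lag k is phi_{kk}, the last component of the solution
to the Yule-Walker system G_k phi = r_k where
  (G_k)_{ij} = rho(|i - j|), (r_k)_i = rho(i), i,j = 1..k.
Equivalently, Durbin-Levinson gives phi_{kk} iteratively:
  phi_{11} = rho(1)
  phi_{kk} = [rho(k) - sum_{j=1..k-1} phi_{k-1,j} rho(k-j)]
            / [1 - sum_{j=1..k-1} phi_{k-1,j} rho(j)],
  phi_{k,j} = phi_{k-1,j} - phi_{kk} phi_{k-1,k-j},  j = 1..k-1.
Step k = 1:
  phi_11 = rho(1) = -0.4883.
Step k = 2:
  phi_22 = [rho(2) - phi_11 rho(1)] / [1 - phi_11 rho(1)] = [0.0534 - (-0.4883)(-0.4883)] / [1 - (-0.4883)(-0.4883)]
         = -0.18503689 / 0.76156311 = -0.243.
Therefore phi_{22} = -0.2430.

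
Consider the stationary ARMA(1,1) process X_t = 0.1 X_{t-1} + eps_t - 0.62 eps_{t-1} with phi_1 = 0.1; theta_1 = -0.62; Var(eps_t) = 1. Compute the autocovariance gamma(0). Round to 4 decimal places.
\gamma(0) = 1.2731

Multiply the model equation by X_{t-k} and take expectations. With theta_0 = psi_0 = 1 and psi_j the MA(infinity) weights, this gives
  gamma(k) - sum_i phi_i gamma(k-i) = c_k,
  c_k = sigma^2 * sum_{j=k..q} theta_j psi_{j-k}   (c_k = 0 for k > q),
using gamma(-m) = gamma(m).
psi-weights needed (psi_j = theta_j + sum_i phi_i psi_{j-i}):
  psi_1 = theta_1 + phi_1 = -0.62 + (0.1) = -0.52
Right-hand sides:
  c_0 = sigma^2 (1 + theta_1 psi_1) = 1 * (1 + (-0.62)(-0.52)) = 1 * 1.3224 = 1.3224
  c_1 = sigma^2 theta_1 = 1 * (-0.62) = -0.62
  c_2 = 0
Equations for k = 0 and k = 1 (AR order 1):
  gamma(0) = phi_1 gamma(1) + c_0
  gamma(1) = phi_1 gamma(0) + c_1
Substituting the second into the first: gamma(0) (1 - phi_1^2) = c_0 + phi_1 c_1, so
  gamma(0) = (c_0 + phi_1 c_1) / (1 - phi_1^2) = (1.3224 + (0.1)(-0.62)) / (1 - (0.1)^2) = 1.2604 / 0.99 = 1.273131.
Therefore gamma(0) = 1.2731 (to 4 decimal places).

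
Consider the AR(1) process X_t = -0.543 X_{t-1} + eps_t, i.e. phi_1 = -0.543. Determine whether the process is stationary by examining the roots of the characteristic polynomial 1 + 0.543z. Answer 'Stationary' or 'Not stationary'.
\text{Stationary}

The AR(p) characteristic polynomial is P(z) = 1 + 0.543z.
Stationarity requires all roots to lie outside the unit circle, i.e. |z| > 1 for every root.
This is linear in z: 1 + (0.543) z = 0  =>  z = -1/(0.543) = -1.841621,  |z| = 1.841621.
Moduli of all roots: 1.8416.
All moduli strictly greater than 1? Yes.
Verdict: Stationary.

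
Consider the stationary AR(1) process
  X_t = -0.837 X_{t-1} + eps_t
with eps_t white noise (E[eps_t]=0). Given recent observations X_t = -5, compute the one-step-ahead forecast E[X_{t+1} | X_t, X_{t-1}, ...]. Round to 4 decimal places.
E[X_{t+1} \mid \mathcal F_t] = 4.1850

For an AR(p) model X_t = c + sum_i phi_i X_{t-i} + eps_t, the
one-step-ahead conditional mean is
  E[X_{t+1} | X_t, ...] = c + sum_i phi_i X_{t+1-i}.
Substitute known values:
  E[X_{t+1} | ...] = (-0.837) * (-5)
                   = 4.1850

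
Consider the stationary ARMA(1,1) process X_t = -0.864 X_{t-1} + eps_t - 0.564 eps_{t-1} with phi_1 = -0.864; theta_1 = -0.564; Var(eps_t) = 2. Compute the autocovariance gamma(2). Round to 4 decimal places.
\gamma(2) = 14.4772

Multiply the model equation by X_{t-k} and take expectations. With theta_0 = psi_0 = 1 and psi_j the MA(infinity) weights, this gives
  gamma(k) - sum_i phi_i gamma(k-i) = c_k,
  c_k = sigma^2 * sum_{j=k..q} theta_j psi_{j-k}   (c_k = 0 for k > q),
using gamma(-m) = gamma(m).
psi-weights needed (psi_j = theta_j + sum_i phi_i psi_{j-i}):
  psi_1 = theta_1 + phi_1 = -0.564 + (-0.864) = -1.428
Right-hand sides:
  c_0 = sigma^2 (1 + theta_1 psi_1) = 2 * (1 + (-0.564)(-1.428)) = 2 * 1.805392 = 3.610784
  c_1 = sigma^2 theta_1 = 2 * (-0.564) = -1.128
  c_2 = 0
Equations for k = 0 and k = 1 (AR order 1):
  gamma(0) = phi_1 gamma(1) + c_0
  gamma(1) = phi_1 gamma(0) + c_1
Substituting the second into the first: gamma(0) (1 - phi_1^2) = c_0 + phi_1 c_1, so
  gamma(0) = (c_0 + phi_1 c_1) / (1 - phi_1^2) = (3.610784 + (-0.864)(-1.128)) / (1 - (-0.864)^2) = 4.585376 / 0.253504 = 18.087983.
  gamma(1) = phi_1 gamma(0) + c_1 = (-0.864)(18.087983) + (-1.128) = -16.756017.
For k = 2 (> q): gamma(2) = phi_1 gamma(1) = (-0.864)(-16.756017) = 14.477199.
Therefore gamma(2) = 14.4772 (to 4 decimal places).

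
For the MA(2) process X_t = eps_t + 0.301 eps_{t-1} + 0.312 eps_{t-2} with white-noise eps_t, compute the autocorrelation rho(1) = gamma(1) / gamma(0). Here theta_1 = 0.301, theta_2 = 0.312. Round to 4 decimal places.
\rho(1) = 0.3324

For an MA(q) process with theta_0 = 1, the autocovariance is
  gamma(k) = sigma^2 * sum_{i=0..q-k} theta_i * theta_{i+k},
and rho(k) = gamma(k) / gamma(0). Sigma^2 cancels.
  numerator   = (1)*(0.301) + (0.301)*(0.312) = 0.394912.
  denominator = (1)^2 + (0.301)^2 + (0.312)^2 = 1.187945.
  rho(1) = 0.394912 / 1.187945 = 0.3324.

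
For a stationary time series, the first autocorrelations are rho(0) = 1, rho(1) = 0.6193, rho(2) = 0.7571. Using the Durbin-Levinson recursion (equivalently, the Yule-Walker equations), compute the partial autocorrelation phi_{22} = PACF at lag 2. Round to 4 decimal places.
\phi_{22} = 0.6060

The PACF at lag k is phi_{kk}, the last component of the solution
to the Yule-Walker system G_k phi = r_k where
  (G_k)_{ij} = rho(|i - j|), (r_k)_i = rho(i), i,j = 1..k.
Equivalently, Durbin-Levinson gives phi_{kk} iteratively:
  phi_{11} = rho(1)
  phi_{kk} = [rho(k) - sum_{j=1..k-1} phi_{k-1,j} rho(k-j)]
            / [1 - sum_{j=1..k-1} phi_{k-1,j} rho(j)],
  phi_{k,j} = phi_{k-1,j} - phi_{kk} phi_{k-1,k-j},  j = 1..k-1.
Step k = 1:
  phi_11 = rho(1) = 0.6193.
Step k = 2:
  phi_22 = [rho(2) - phi_11 rho(1)] / [1 - phi_11 rho(1)] = [0.7571 - (0.6193)(0.6193)] / [1 - (0.6193)(0.6193)]
         = 0.37356751 / 0.61646751 = 0.606.
Therefore phi_{22} = 0.6060.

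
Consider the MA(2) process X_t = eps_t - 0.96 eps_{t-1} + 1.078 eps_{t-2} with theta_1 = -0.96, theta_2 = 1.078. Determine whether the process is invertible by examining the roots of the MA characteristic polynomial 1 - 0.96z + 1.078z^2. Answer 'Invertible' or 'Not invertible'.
\text{Not invertible}

The MA(q) characteristic polynomial is P(z) = 1 - 0.96z + 1.078z^2.
Invertibility requires all roots to lie outside the unit circle, i.e. |z| > 1 for every root.
Set 1 + (-0.96) z + (1.078) z^2 = 0, i.e. a z^2 + b z + c = 0 with a = 1.078, b = -0.96, c = 1.
Discriminant D = b^2 - 4ac = (-0.96)^2 - 4*(1.078)*1 = 0.9216 - (4.312) = -3.3904.
D < 0, so the roots are the complex-conjugate pair z = (-b +/- i sqrt(-D)) / (2a) = 0.4453 +/- 0.854i.
For a conjugate pair |z|^2 = z * conj(z) = (product of roots) = c/a = 1/(1.078) = 0.927644, so |z| = sqrt(0.927644) = 0.9631 for both roots.
Moduli of all roots: 0.9631, 0.9631.
All moduli strictly greater than 1? No.
Verdict: Not invertible.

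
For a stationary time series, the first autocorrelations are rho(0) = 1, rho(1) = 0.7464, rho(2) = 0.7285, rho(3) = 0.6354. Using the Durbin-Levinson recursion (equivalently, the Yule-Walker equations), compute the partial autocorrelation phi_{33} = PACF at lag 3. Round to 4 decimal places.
\phi_{33} = 0.0351

The PACF at lag k is phi_{kk}, the last component of the solution
to the Yule-Walker system G_k phi = r_k where
  (G_k)_{ij} = rho(|i - j|), (r_k)_i = rho(i), i,j = 1..k.
Equivalently, Durbin-Levinson gives phi_{kk} iteratively:
  phi_{11} = rho(1)
  phi_{kk} = [rho(k) - sum_{j=1..k-1} phi_{k-1,j} rho(k-j)]
            / [1 - sum_{j=1..k-1} phi_{k-1,j} rho(j)],
  phi_{k,j} = phi_{k-1,j} - phi_{kk} phi_{k-1,k-j},  j = 1..k-1.
Step k = 1:
  phi_11 = rho(1) = 0.7464.
Step k = 2:
  phi_22 = [rho(2) - phi_11 rho(1)] / [1 - phi_11 rho(1)] = [0.7285 - (0.7464)(0.7464)] / [1 - (0.7464)(0.7464)]
         = 0.17138704 / 0.44288704 = 0.386977.
  Update: phi_21 = phi_11 - phi_22 phi_11 = 0.7464 - (0.386977)(0.7464) = 0.45756.
Step k = 3:
  phi_33 = [rho(3) - phi_21 rho(2) - phi_22 rho(1)] / [1 - phi_21 rho(1) - phi_22 rho(2)]
    numerator   = 0.6354 - (0.45756)(0.7285) - (0.386977)(0.7464) = 0.01322767
    denominator = 1 - (0.45756)(0.7464) - (0.386977)(0.7285) = 0.37656422
  phi_33 = 0.01322767 / 0.37656422 = 0.0351.
Therefore phi_{33} = 0.0351.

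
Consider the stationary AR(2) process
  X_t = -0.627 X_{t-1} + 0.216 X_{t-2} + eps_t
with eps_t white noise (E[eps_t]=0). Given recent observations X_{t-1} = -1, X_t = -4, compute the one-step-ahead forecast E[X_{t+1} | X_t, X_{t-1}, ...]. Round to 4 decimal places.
E[X_{t+1} \mid \mathcal F_t] = 2.2920

For an AR(p) model X_t = c + sum_i phi_i X_{t-i} + eps_t, the
one-step-ahead conditional mean is
  E[X_{t+1} | X_t, ...] = c + sum_i phi_i X_{t+1-i}.
Substitute known values:
  E[X_{t+1} | ...] = (-0.627) * (-4) + (0.216) * (-1)
                   = 2.2920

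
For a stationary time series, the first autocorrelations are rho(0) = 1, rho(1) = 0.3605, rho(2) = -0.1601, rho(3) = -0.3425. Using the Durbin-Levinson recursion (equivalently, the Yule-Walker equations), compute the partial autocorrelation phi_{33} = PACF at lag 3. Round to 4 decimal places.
\phi_{33} = -0.1880

The PACF at lag k is phi_{kk}, the last component of the solution
to the Yule-Walker system G_k phi = r_k where
  (G_k)_{ij} = rho(|i - j|), (r_k)_i = rho(i), i,j = 1..k.
Equivalently, Durbin-Levinson gives phi_{kk} iteratively:
  phi_{11} = rho(1)
  phi_{kk} = [rho(k) - sum_{j=1..k-1} phi_{k-1,j} rho(k-j)]
            / [1 - sum_{j=1..k-1} phi_{k-1,j} rho(j)],
  phi_{k,j} = phi_{k-1,j} - phi_{kk} phi_{k-1,k-j},  j = 1..k-1.
Step k = 1:
  phi_11 = rho(1) = 0.3605.
Step k = 2:
  phi_22 = [rho(2) - phi_11 rho(1)] / [1 - phi_11 rho(1)] = [-0.1601 - (0.3605)(0.3605)] / [1 - (0.3605)(0.3605)]
         = -0.29006025 / 0.87003975 = -0.333387.
  Update: phi_21 = phi_11 - phi_22 phi_11 = 0.3605 - (-0.333387)(0.3605) = 0.480686.
Step k = 3:
  phi_33 = [rho(3) - phi_21 rho(2) - phi_22 rho(1)] / [1 - phi_21 rho(1) - phi_22 rho(2)]
    numerator   = -0.3425 - (0.480686)(-0.1601) - (-0.333387)(0.3605) = -0.14535601
    denominator = 1 - (0.480686)(0.3605) - (-0.333387)(-0.1601) = 0.77333733
  phi_33 = -0.14535601 / 0.77333733 = -0.188.
Therefore phi_{33} = -0.1880.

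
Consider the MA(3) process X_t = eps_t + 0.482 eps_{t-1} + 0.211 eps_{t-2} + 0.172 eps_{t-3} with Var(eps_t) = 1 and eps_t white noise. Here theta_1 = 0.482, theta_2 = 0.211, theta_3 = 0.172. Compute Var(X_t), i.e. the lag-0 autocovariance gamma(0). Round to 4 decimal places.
\gamma(0) = 1.3064

For an MA(q) process X_t = eps_t + sum_i theta_i eps_{t-i} with
Var(eps_t) = sigma^2, the variance is
  gamma(0) = sigma^2 * (1 + sum_i theta_i^2).
  sum_i theta_i^2 = (0.482)^2 + (0.211)^2 + (0.172)^2 = 0.232324 + 0.044521 + 0.029584 = 0.306429.
  gamma(0) = 1 * (1 + 0.306429) = 1 * 1.306429 = 1.306429, which rounds to 1.3064.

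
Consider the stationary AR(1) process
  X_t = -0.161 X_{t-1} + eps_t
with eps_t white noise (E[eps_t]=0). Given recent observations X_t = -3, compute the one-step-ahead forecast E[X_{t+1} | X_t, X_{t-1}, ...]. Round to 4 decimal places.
E[X_{t+1} \mid \mathcal F_t] = 0.4830

For an AR(p) model X_t = c + sum_i phi_i X_{t-i} + eps_t, the
one-step-ahead conditional mean is
  E[X_{t+1} | X_t, ...] = c + sum_i phi_i X_{t+1-i}.
Substitute known values:
  E[X_{t+1} | ...] = (-0.161) * (-3)
                   = 0.4830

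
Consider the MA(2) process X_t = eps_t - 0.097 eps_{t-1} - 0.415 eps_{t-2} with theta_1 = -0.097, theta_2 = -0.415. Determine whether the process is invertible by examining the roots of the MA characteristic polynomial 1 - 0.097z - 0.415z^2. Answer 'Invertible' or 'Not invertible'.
\text{Invertible}

The MA(q) characteristic polynomial is P(z) = 1 - 0.097z - 0.415z^2.
Invertibility requires all roots to lie outside the unit circle, i.e. |z| > 1 for every root.
Set 1 + (-0.097) z + (-0.415) z^2 = 0, i.e. a z^2 + b z + c = 0 with a = -0.415, b = -0.097, c = 1.
Discriminant D = b^2 - 4ac = (-0.097)^2 - 4*(-0.415)*1 = 0.009409 - (-1.66) = 1.669409.
D >= 0, so the roots are real: z = (-b +/- sqrt(D)) / (2a) = (0.097 +/- 1.292056) / (-0.83).
  z_1 = (0.097 + 1.292056) / (-0.83) = -1.6736,   |z_1| = 1.6736.
  z_2 = (0.097 - 1.292056) / (-0.83) = 1.4398,   |z_2| = 1.4398.
Moduli of all roots: 1.6736, 1.4398.
All moduli strictly greater than 1? Yes.
Verdict: Invertible.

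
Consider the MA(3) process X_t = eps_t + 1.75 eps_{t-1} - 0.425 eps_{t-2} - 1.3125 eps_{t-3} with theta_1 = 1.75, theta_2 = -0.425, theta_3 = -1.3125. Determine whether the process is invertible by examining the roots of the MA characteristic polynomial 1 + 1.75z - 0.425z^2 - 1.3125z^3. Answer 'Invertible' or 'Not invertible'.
\text{Not invertible}

The MA(q) characteristic polynomial is P(z) = 1 + 1.75z - 0.425z^2 - 1.3125z^3.
Invertibility requires all roots to lie outside the unit circle, i.e. |z| > 1 for every root.
Degree 3: look for a simple real root z0 first, then factor out (1 - z/z0) and solve the remaining quadratic.
Testing z0 = -0.8: P(-0.8) = 1 + (1.75)(-0.8) + (-0.425)(-0.8)^2 + (-1.3125)(-0.8)^3
  = 1 + (-1.4) + (-0.272) + (0.672) = 0.  So z_0 = -0.8 is a root, |z_0| = 0.8.
Divide out the factor (1 + 1.25 z) = (1 - z/z0) (since 1/z0 = -1.25):
  P(z) = (1 + 1.25 z)(1 + (0.5) z + (-1.05) z^2)
  [check: z-coef 0.5 - (-1.25) = 1.75; z^2-coef -1.05 - (-1.25)(0.5) = -0.425; z^3-coef -(-1.25)(-1.05) = -1.3125.]
Remaining roots from the quadratic factor 1 + (0.5) z + (-1.05) z^2:
  Set 1 + (0.5) z + (-1.05) z^2 = 0, i.e. a z^2 + b z + c = 0 with a = -1.05, b = 0.5, c = 1.
  Discriminant D = b^2 - 4ac = (0.5)^2 - 4*(-1.05)*1 = 0.25 - (-4.2) = 4.45.
  D >= 0, so the roots are real: z = (-b +/- sqrt(D)) / (2a) = (-0.5 +/- 2.109502) / (-2.1).
    z_1 = (-0.5 + 2.109502) / (-2.1) = -0.7664,   |z_1| = 0.7664.
    z_2 = (-0.5 - 2.109502) / (-2.1) = 1.2426,   |z_2| = 1.2426.
Moduli of all roots: 0.8000, 0.7664, 1.2426.
All moduli strictly greater than 1? No.
Verdict: Not invertible.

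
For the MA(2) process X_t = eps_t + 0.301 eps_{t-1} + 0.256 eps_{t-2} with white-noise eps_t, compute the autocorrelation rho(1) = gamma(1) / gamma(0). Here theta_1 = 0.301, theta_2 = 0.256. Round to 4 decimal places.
\rho(1) = 0.3270

For an MA(q) process with theta_0 = 1, the autocovariance is
  gamma(k) = sigma^2 * sum_{i=0..q-k} theta_i * theta_{i+k},
and rho(k) = gamma(k) / gamma(0). Sigma^2 cancels.
  numerator   = (1)*(0.301) + (0.301)*(0.256) = 0.378056.
  denominator = (1)^2 + (0.301)^2 + (0.256)^2 = 1.156137.
  rho(1) = 0.378056 / 1.156137 = 0.3270.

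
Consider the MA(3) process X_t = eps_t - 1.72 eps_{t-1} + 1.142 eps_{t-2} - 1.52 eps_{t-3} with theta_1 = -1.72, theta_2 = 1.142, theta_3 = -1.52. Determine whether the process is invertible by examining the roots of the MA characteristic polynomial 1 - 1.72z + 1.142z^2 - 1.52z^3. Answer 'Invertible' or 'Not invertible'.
\text{Not invertible}

The MA(q) characteristic polynomial is P(z) = 1 - 1.72z + 1.142z^2 - 1.52z^3.
Invertibility requires all roots to lie outside the unit circle, i.e. |z| > 1 for every root.
Degree 3: look for a simple real root z0 first, then factor out (1 - z/z0) and solve the remaining quadratic.
Testing z0 = 0.625: P(0.625) = 1 + (-1.72)(0.625) + (1.142)(0.625)^2 + (-1.52)(0.625)^3
  = 1 + (-1.075) + (0.446094) + (-0.371094) = 0.  So z_0 = 0.625 is a root, |z_0| = 0.625.
Divide out the factor (1 - 1.6 z) = (1 - z/z0) (since 1/z0 = 1.6):
  P(z) = (1 - 1.6 z)(1 + (-0.12) z + (0.95) z^2)
  [check: z-coef -0.12 - (1.6) = -1.72; z^2-coef 0.95 - (1.6)(-0.12) = 1.142; z^3-coef -(1.6)(0.95) = -1.52.]
Remaining roots from the quadratic factor 1 + (-0.12) z + (0.95) z^2:
  Set 1 + (-0.12) z + (0.95) z^2 = 0, i.e. a z^2 + b z + c = 0 with a = 0.95, b = -0.12, c = 1.
  Discriminant D = b^2 - 4ac = (-0.12)^2 - 4*(0.95)*1 = 0.0144 - (3.8) = -3.7856.
  D < 0, so the roots are the complex-conjugate pair z = (-b +/- i sqrt(-D)) / (2a) = 0.0632 +/- 1.024i.
  For a conjugate pair |z|^2 = z * conj(z) = (product of roots) = c/a = 1/(0.95) = 1.052632, so |z| = sqrt(1.052632) = 1.026 for both roots.
Moduli of all roots: 0.6250, 1.0260, 1.0260.
All moduli strictly greater than 1? No.
Verdict: Not invertible.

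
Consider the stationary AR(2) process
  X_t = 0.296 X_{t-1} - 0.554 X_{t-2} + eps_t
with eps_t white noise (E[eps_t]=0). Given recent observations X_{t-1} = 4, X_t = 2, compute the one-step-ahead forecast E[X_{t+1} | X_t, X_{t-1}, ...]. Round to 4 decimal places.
E[X_{t+1} \mid \mathcal F_t] = -1.6240

For an AR(p) model X_t = c + sum_i phi_i X_{t-i} + eps_t, the
one-step-ahead conditional mean is
  E[X_{t+1} | X_t, ...] = c + sum_i phi_i X_{t+1-i}.
Substitute known values:
  E[X_{t+1} | ...] = (0.296) * (2) + (-0.554) * (4)
                   = -1.6240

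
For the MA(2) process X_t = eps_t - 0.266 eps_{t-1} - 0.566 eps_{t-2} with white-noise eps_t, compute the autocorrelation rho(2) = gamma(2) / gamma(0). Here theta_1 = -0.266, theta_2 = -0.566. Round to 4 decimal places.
\rho(2) = -0.4069

For an MA(q) process with theta_0 = 1, the autocovariance is
  gamma(k) = sigma^2 * sum_{i=0..q-k} theta_i * theta_{i+k},
and rho(k) = gamma(k) / gamma(0). Sigma^2 cancels.
  numerator   = (1)*(-0.566) = -0.566.
  denominator = (1)^2 + (-0.266)^2 + (-0.566)^2 = 1.391112.
  rho(2) = -0.566 / 1.391112 = -0.4069.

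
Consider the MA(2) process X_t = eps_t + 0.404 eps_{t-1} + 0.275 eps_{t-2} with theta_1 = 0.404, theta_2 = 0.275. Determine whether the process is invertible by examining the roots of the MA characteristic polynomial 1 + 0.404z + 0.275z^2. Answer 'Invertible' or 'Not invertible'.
\text{Invertible}

The MA(q) characteristic polynomial is P(z) = 1 + 0.404z + 0.275z^2.
Invertibility requires all roots to lie outside the unit circle, i.e. |z| > 1 for every root.
Set 1 + (0.404) z + (0.275) z^2 = 0, i.e. a z^2 + b z + c = 0 with a = 0.275, b = 0.404, c = 1.
Discriminant D = b^2 - 4ac = (0.404)^2 - 4*(0.275)*1 = 0.163216 - (1.1) = -0.936784.
D < 0, so the roots are the complex-conjugate pair z = (-b +/- i sqrt(-D)) / (2a) = -0.7345 +/- 1.7598i.
For a conjugate pair |z|^2 = z * conj(z) = (product of roots) = c/a = 1/(0.275) = 3.636364, so |z| = sqrt(3.636364) = 1.9069 for both roots.
Moduli of all roots: 1.9069, 1.9069.
All moduli strictly greater than 1? Yes.
Verdict: Invertible.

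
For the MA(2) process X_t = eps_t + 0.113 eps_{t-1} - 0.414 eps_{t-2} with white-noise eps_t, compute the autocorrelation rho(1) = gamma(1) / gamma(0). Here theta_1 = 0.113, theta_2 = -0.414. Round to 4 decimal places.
\rho(1) = 0.0559

For an MA(q) process with theta_0 = 1, the autocovariance is
  gamma(k) = sigma^2 * sum_{i=0..q-k} theta_i * theta_{i+k},
and rho(k) = gamma(k) / gamma(0). Sigma^2 cancels.
  numerator   = (1)*(0.113) + (0.113)*(-0.414) = 0.066218.
  denominator = (1)^2 + (0.113)^2 + (-0.414)^2 = 1.184165.
  rho(1) = 0.066218 / 1.184165 = 0.0559.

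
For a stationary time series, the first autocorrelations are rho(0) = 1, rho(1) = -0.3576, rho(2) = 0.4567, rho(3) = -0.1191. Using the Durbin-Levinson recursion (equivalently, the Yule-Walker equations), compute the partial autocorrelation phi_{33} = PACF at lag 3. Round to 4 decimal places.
\phi_{33} = 0.1570

The PACF at lag k is phi_{kk}, the last component of the solution
to the Yule-Walker system G_k phi = r_k where
  (G_k)_{ij} = rho(|i - j|), (r_k)_i = rho(i), i,j = 1..k.
Equivalently, Durbin-Levinson gives phi_{kk} iteratively:
  phi_{11} = rho(1)
  phi_{kk} = [rho(k) - sum_{j=1..k-1} phi_{k-1,j} rho(k-j)]
            / [1 - sum_{j=1..k-1} phi_{k-1,j} rho(j)],
  phi_{k,j} = phi_{k-1,j} - phi_{kk} phi_{k-1,k-j},  j = 1..k-1.
Step k = 1:
  phi_11 = rho(1) = -0.3576.
Step k = 2:
  phi_22 = [rho(2) - phi_11 rho(1)] / [1 - phi_11 rho(1)] = [0.4567 - (-0.3576)(-0.3576)] / [1 - (-0.3576)(-0.3576)]
         = 0.32882224 / 0.87212224 = 0.377037.
  Update: phi_21 = phi_11 - phi_22 phi_11 = -0.3576 - (0.377037)(-0.3576) = -0.222772.
Step k = 3:
  phi_33 = [rho(3) - phi_21 rho(2) - phi_22 rho(1)] / [1 - phi_21 rho(1) - phi_22 rho(2)]
    numerator   = -0.1191 - (-0.222772)(0.4567) - (0.377037)(-0.3576) = 0.11746818
    denominator = 1 - (-0.222772)(-0.3576) - (0.377037)(0.4567) = 0.74814413
  phi_33 = 0.11746818 / 0.74814413 = 0.157.
Therefore phi_{33} = 0.1570.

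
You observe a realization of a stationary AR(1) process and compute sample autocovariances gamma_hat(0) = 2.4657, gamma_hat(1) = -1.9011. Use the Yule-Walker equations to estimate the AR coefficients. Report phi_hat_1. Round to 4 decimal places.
\hat\phi_{1} = -0.7710

The Yule-Walker equations for an AR(p) process read, in matrix form,
  Gamma_p phi = r_p,   with   (Gamma_p)_{ij} = gamma(|i - j|),
                       (r_p)_i = gamma(i),   i,j = 1..p.
Substitute the sample gammas (Toeplitz matrix and right-hand side of size 1):
  Gamma_p = [[2.4657]]
  r_p     = [-1.9011]
With p = 1 this is the single equation gamma(0) phi_1 = gamma(1):
  phi_hat_1 = gamma(1) / gamma(0) = -1.9011 / 2.4657 = -0.7710.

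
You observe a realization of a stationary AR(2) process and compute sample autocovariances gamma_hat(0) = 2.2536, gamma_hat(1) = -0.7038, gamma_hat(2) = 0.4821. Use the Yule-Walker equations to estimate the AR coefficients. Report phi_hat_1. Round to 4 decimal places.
\hat\phi_{1} = -0.2720

The Yule-Walker equations for an AR(p) process read, in matrix form,
  Gamma_p phi = r_p,   with   (Gamma_p)_{ij} = gamma(|i - j|),
                       (r_p)_i = gamma(i),   i,j = 1..p.
Substitute the sample gammas (Toeplitz matrix and right-hand side of size 2):
  Gamma_p = [[2.2536, -0.7038], [-0.7038, 2.2536]]
  r_p     = [-0.7038, 0.4821]
Written out:
  2.2536 phi_1 - 0.7038 phi_2 = -0.7038
  -0.7038 phi_1 + 2.2536 phi_2 = 0.4821
Solve by Cramer's rule:
  det = gamma(0)^2 - gamma(1)^2 = (2.2536)^2 - (-0.7038)^2 = 5.07871296 - 0.49533444 = 4.58337852
  phi_hat_1 = [gamma(1) gamma(0) - gamma(1) gamma(2)] / det = [(-0.7038)(2.2536) - (-0.7038)(0.4821)] / 4.58337852 = -1.2467817 / 4.58337852 = -0.272
  phi_hat_2 = [gamma(0) gamma(2) - gamma(1)^2] / det = [(2.2536)(0.4821) - (-0.7038)^2] / 4.58337852 = 0.59112612 / 4.58337852 = 0.129
So phi_hat = [-0.2720, 0.1290].
Therefore phi_hat_1 = -0.2720.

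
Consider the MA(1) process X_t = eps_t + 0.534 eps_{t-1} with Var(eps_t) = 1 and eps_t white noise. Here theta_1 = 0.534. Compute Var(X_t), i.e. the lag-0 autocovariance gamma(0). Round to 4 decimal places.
\gamma(0) = 1.2852

For an MA(q) process X_t = eps_t + sum_i theta_i eps_{t-i} with
Var(eps_t) = sigma^2, the variance is
  gamma(0) = sigma^2 * (1 + sum_i theta_i^2).
  sum_i theta_i^2 = (0.534)^2 = 0.285156.
  gamma(0) = 1 * (1 + 0.285156) = 1 * 1.285156 = 1.285156, which rounds to 1.2852.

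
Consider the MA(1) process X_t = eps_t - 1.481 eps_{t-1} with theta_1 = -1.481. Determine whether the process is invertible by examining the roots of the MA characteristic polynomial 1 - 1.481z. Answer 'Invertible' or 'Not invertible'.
\text{Not invertible}

The MA(q) characteristic polynomial is P(z) = 1 - 1.481z.
Invertibility requires all roots to lie outside the unit circle, i.e. |z| > 1 for every root.
This is linear in z: 1 + (-1.481) z = 0  =>  z = -1/(-1.481) = 0.675219,  |z| = 0.675219.
Moduli of all roots: 0.6752.
All moduli strictly greater than 1? No.
Verdict: Not invertible.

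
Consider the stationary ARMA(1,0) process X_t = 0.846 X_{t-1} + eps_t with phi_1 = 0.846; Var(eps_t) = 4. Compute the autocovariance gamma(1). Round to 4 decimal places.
\gamma(1) = 11.9036

Multiply the model equation by X_{t-k} and take expectations. With theta_0 = psi_0 = 1 and psi_j the MA(infinity) weights, this gives
  gamma(k) - sum_i phi_i gamma(k-i) = c_k,
  c_k = sigma^2 * sum_{j=k..q} theta_j psi_{j-k}   (c_k = 0 for k > q),
using gamma(-m) = gamma(m).
Pure AR (q = 0): c_0 = sigma^2 = 4, c_k = 0 for k >= 1.
Equations for k = 0 and k = 1 (AR order 1):
  gamma(0) = phi_1 gamma(1) + c_0
  gamma(1) = phi_1 gamma(0) + c_1
Substituting the second into the first: gamma(0) (1 - phi_1^2) = c_0 + phi_1 c_1, so
  gamma(0) = c_0 / (1 - phi_1^2) = 4 / (1 - (0.846)^2) = 4 / 0.284284 = 14.070437.
  gamma(1) = phi_1 gamma(0) = (0.846)(14.070437) = 11.903589.
Therefore gamma(1) = 11.9036 (to 4 decimal places).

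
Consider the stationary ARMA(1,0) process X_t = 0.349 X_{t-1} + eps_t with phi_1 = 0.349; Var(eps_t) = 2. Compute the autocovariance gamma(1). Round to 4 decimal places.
\gamma(1) = 0.7948

Multiply the model equation by X_{t-k} and take expectations. With theta_0 = psi_0 = 1 and psi_j the MA(infinity) weights, this gives
  gamma(k) - sum_i phi_i gamma(k-i) = c_k,
  c_k = sigma^2 * sum_{j=k..q} theta_j psi_{j-k}   (c_k = 0 for k > q),
using gamma(-m) = gamma(m).
Pure AR (q = 0): c_0 = sigma^2 = 2, c_k = 0 for k >= 1.
Equations for k = 0 and k = 1 (AR order 1):
  gamma(0) = phi_1 gamma(1) + c_0
  gamma(1) = phi_1 gamma(0) + c_1
Substituting the second into the first: gamma(0) (1 - phi_1^2) = c_0 + phi_1 c_1, so
  gamma(0) = c_0 / (1 - phi_1^2) = 2 / (1 - (0.349)^2) = 2 / 0.878199 = 2.277388.
  gamma(1) = phi_1 gamma(0) = (0.349)(2.277388) = 0.794808.
Therefore gamma(1) = 0.7948 (to 4 decimal places).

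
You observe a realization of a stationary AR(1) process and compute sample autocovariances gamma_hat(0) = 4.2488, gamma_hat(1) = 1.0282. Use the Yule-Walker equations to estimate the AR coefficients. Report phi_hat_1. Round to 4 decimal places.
\hat\phi_{1} = 0.2420

The Yule-Walker equations for an AR(p) process read, in matrix form,
  Gamma_p phi = r_p,   with   (Gamma_p)_{ij} = gamma(|i - j|),
                       (r_p)_i = gamma(i),   i,j = 1..p.
Substitute the sample gammas (Toeplitz matrix and right-hand side of size 1):
  Gamma_p = [[4.2488]]
  r_p     = [1.0282]
With p = 1 this is the single equation gamma(0) phi_1 = gamma(1):
  phi_hat_1 = gamma(1) / gamma(0) = 1.0282 / 4.2488 = 0.2420.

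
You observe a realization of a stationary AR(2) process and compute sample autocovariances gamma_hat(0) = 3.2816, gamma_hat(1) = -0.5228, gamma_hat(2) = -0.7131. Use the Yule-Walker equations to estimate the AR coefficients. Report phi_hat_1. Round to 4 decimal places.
\hat\phi_{1} = -0.1990

The Yule-Walker equations for an AR(p) process read, in matrix form,
  Gamma_p phi = r_p,   with   (Gamma_p)_{ij} = gamma(|i - j|),
                       (r_p)_i = gamma(i),   i,j = 1..p.
Substitute the sample gammas (Toeplitz matrix and right-hand side of size 2):
  Gamma_p = [[3.2816, -0.5228], [-0.5228, 3.2816]]
  r_p     = [-0.5228, -0.7131]
Written out:
  3.2816 phi_1 - 0.5228 phi_2 = -0.5228
  -0.5228 phi_1 + 3.2816 phi_2 = -0.7131
Solve by Cramer's rule:
  det = gamma(0)^2 - gamma(1)^2 = (3.2816)^2 - (-0.5228)^2 = 10.76889856 - 0.27331984 = 10.49557872
  phi_hat_1 = [gamma(1) gamma(0) - gamma(1) gamma(2)] / det = [(-0.5228)(3.2816) - (-0.5228)(-0.7131)] / 10.49557872 = -2.08842916 / 10.49557872 = -0.199
  phi_hat_2 = [gamma(0) gamma(2) - gamma(1)^2] / det = [(3.2816)(-0.7131) - (-0.5228)^2] / 10.49557872 = -2.6134288 / 10.49557872 = -0.249
So phi_hat = [-0.1990, -0.2490].
Therefore phi_hat_1 = -0.1990.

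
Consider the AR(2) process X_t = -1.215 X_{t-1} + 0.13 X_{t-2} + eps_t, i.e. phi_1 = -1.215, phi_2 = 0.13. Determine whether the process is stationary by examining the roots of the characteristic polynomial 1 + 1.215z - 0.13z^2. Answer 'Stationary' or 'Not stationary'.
\text{Not stationary}

The AR(p) characteristic polynomial is P(z) = 1 + 1.215z - 0.13z^2.
Stationarity requires all roots to lie outside the unit circle, i.e. |z| > 1 for every root.
Set 1 + (1.215) z + (-0.13) z^2 = 0, i.e. a z^2 + b z + c = 0 with a = -0.13, b = 1.215, c = 1.
Discriminant D = b^2 - 4ac = (1.215)^2 - 4*(-0.13)*1 = 1.476225 - (-0.52) = 1.996225.
D >= 0, so the roots are real: z = (-b +/- sqrt(D)) / (2a) = (-1.215 +/- 1.412878) / (-0.26).
  z_1 = (-1.215 + 1.412878) / (-0.26) = -0.7611,   |z_1| = 0.7611.
  z_2 = (-1.215 - 1.412878) / (-0.26) = 10.1072,   |z_2| = 10.1072.
Moduli of all roots: 0.7611, 10.1072.
All moduli strictly greater than 1? No.
Verdict: Not stationary.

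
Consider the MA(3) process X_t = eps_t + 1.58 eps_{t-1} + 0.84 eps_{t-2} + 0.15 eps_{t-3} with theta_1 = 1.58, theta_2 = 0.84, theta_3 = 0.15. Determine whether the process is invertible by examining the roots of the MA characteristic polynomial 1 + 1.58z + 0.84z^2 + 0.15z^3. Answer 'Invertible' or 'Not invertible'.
\text{Invertible}

The MA(q) characteristic polynomial is P(z) = 1 + 1.58z + 0.84z^2 + 0.15z^3.
Invertibility requires all roots to lie outside the unit circle, i.e. |z| > 1 for every root.
Degree 3: look for a simple real root z0 first, then factor out (1 - z/z0) and solve the remaining quadratic.
Testing z0 = -2: P(-2) = 1 + (1.58)(-2) + (0.84)(-2)^2 + (0.15)(-2)^3
  = 1 + (-3.16) + (3.36) + (-1.2) = 0.  So z_0 = -2 is a root, |z_0| = 2.
Divide out the factor (1 + 0.5 z) = (1 - z/z0) (since 1/z0 = -0.5):
  P(z) = (1 + 0.5 z)(1 + (1.08) z + (0.3) z^2)
  [check: z-coef 1.08 - (-0.5) = 1.58; z^2-coef 0.3 - (-0.5)(1.08) = 0.84; z^3-coef -(-0.5)(0.3) = 0.15.]
Remaining roots from the quadratic factor 1 + (1.08) z + (0.3) z^2:
  Set 1 + (1.08) z + (0.3) z^2 = 0, i.e. a z^2 + b z + c = 0 with a = 0.3, b = 1.08, c = 1.
  Discriminant D = b^2 - 4ac = (1.08)^2 - 4*(0.3)*1 = 1.1664 - (1.2) = -0.0336.
  D < 0, so the roots are the complex-conjugate pair z = (-b +/- i sqrt(-D)) / (2a) = -1.8 +/- 0.3055i.
  For a conjugate pair |z|^2 = z * conj(z) = (product of roots) = c/a = 1/(0.3) = 3.333333, so |z| = sqrt(3.333333) = 1.8257 for both roots.
Moduli of all roots: 2.0000, 1.8257, 1.8257.
All moduli strictly greater than 1? Yes.
Verdict: Invertible.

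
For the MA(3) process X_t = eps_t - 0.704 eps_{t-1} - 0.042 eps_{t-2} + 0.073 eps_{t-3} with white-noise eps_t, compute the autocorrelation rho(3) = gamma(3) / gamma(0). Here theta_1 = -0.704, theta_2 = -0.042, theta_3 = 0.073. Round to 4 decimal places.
\rho(3) = 0.0486

For an MA(q) process with theta_0 = 1, the autocovariance is
  gamma(k) = sigma^2 * sum_{i=0..q-k} theta_i * theta_{i+k},
and rho(k) = gamma(k) / gamma(0). Sigma^2 cancels.
  numerator   = (1)*(0.073) = 0.073.
  denominator = (1)^2 + (-0.704)^2 + (-0.042)^2 + (0.073)^2 = 1.502709.
  rho(3) = 0.073 / 1.502709 = 0.0486.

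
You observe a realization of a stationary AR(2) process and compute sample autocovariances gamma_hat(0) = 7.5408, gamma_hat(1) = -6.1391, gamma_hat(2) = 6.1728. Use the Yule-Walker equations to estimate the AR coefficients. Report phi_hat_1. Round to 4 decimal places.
\hat\phi_{1} = -0.4380

The Yule-Walker equations for an AR(p) process read, in matrix form,
  Gamma_p phi = r_p,   with   (Gamma_p)_{ij} = gamma(|i - j|),
                       (r_p)_i = gamma(i),   i,j = 1..p.
Substitute the sample gammas (Toeplitz matrix and right-hand side of size 2):
  Gamma_p = [[7.5408, -6.1391], [-6.1391, 7.5408]]
  r_p     = [-6.1391, 6.1728]
Written out:
  7.5408 phi_1 - 6.1391 phi_2 = -6.1391
  -6.1391 phi_1 + 7.5408 phi_2 = 6.1728
Solve by Cramer's rule:
  det = gamma(0)^2 - gamma(1)^2 = (7.5408)^2 - (-6.1391)^2 = 56.86366464 - 37.68854881 = 19.17511583
  phi_hat_1 = [gamma(1) gamma(0) - gamma(1) gamma(2)] / det = [(-6.1391)(7.5408) - (-6.1391)(6.1728)] / 19.17511583 = -8.3982888 / 19.17511583 = -0.438
  phi_hat_2 = [gamma(0) gamma(2) - gamma(1)^2] / det = [(7.5408)(6.1728) - (-6.1391)^2] / 19.17511583 = 8.85930143 / 19.17511583 = 0.462
So phi_hat = [-0.4380, 0.4620].
Therefore phi_hat_1 = -0.4380.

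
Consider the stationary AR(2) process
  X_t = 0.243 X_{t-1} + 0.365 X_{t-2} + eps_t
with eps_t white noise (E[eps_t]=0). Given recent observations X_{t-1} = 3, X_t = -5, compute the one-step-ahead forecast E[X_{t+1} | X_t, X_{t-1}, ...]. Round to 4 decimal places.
E[X_{t+1} \mid \mathcal F_t] = -0.1200

For an AR(p) model X_t = c + sum_i phi_i X_{t-i} + eps_t, the
one-step-ahead conditional mean is
  E[X_{t+1} | X_t, ...] = c + sum_i phi_i X_{t+1-i}.
Substitute known values:
  E[X_{t+1} | ...] = (0.243) * (-5) + (0.365) * (3)
                   = -0.1200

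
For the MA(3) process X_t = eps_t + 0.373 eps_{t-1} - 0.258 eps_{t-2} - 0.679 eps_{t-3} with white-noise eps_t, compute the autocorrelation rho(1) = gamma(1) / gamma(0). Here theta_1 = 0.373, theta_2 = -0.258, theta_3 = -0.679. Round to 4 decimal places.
\rho(1) = 0.2712

For an MA(q) process with theta_0 = 1, the autocovariance is
  gamma(k) = sigma^2 * sum_{i=0..q-k} theta_i * theta_{i+k},
and rho(k) = gamma(k) / gamma(0). Sigma^2 cancels.
  numerator   = (1)*(0.373) + (0.373)*(-0.258) + (-0.258)*(-0.679) = 0.451948.
  denominator = (1)^2 + (0.373)^2 + (-0.258)^2 + (-0.679)^2 = 1.666734.
  rho(1) = 0.451948 / 1.666734 = 0.2712.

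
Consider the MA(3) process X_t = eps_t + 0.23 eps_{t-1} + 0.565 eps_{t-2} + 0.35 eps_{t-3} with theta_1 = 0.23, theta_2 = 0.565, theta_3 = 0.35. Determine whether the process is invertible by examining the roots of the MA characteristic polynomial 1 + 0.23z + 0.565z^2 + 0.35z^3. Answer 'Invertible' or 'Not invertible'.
\text{Invertible}

The MA(q) characteristic polynomial is P(z) = 1 + 0.23z + 0.565z^2 + 0.35z^3.
Invertibility requires all roots to lie outside the unit circle, i.e. |z| > 1 for every root.
Degree 3: look for a simple real root z0 first, then factor out (1 - z/z0) and solve the remaining quadratic.
Testing z0 = -2: P(-2) = 1 + (0.23)(-2) + (0.565)(-2)^2 + (0.35)(-2)^3
  = 1 + (-0.46) + (2.26) + (-2.8) = 0.  So z_0 = -2 is a root, |z_0| = 2.
Divide out the factor (1 + 0.5 z) = (1 - z/z0) (since 1/z0 = -0.5):
  P(z) = (1 + 0.5 z)(1 + (-0.27) z + (0.7) z^2)
  [check: z-coef -0.27 - (-0.5) = 0.23; z^2-coef 0.7 - (-0.5)(-0.27) = 0.565; z^3-coef -(-0.5)(0.7) = 0.35.]
Remaining roots from the quadratic factor 1 + (-0.27) z + (0.7) z^2:
  Set 1 + (-0.27) z + (0.7) z^2 = 0, i.e. a z^2 + b z + c = 0 with a = 0.7, b = -0.27, c = 1.
  Discriminant D = b^2 - 4ac = (-0.27)^2 - 4*(0.7)*1 = 0.0729 - (2.8) = -2.7271.
  D < 0, so the roots are the complex-conjugate pair z = (-b +/- i sqrt(-D)) / (2a) = 0.1929 +/- 1.1796i.
  For a conjugate pair |z|^2 = z * conj(z) = (product of roots) = c/a = 1/(0.7) = 1.428571, so |z| = sqrt(1.428571) = 1.1952 for both roots.
Moduli of all roots: 2.0000, 1.1952, 1.1952.
All moduli strictly greater than 1? Yes.
Verdict: Invertible.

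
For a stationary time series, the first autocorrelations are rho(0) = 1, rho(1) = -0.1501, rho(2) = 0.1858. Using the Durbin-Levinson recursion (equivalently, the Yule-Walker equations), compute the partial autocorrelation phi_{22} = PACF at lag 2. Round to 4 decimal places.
\phi_{22} = 0.1670

The PACF at lag k is phi_{kk}, the last component of the solution
to the Yule-Walker system G_k phi = r_k where
  (G_k)_{ij} = rho(|i - j|), (r_k)_i = rho(i), i,j = 1..k.
Equivalently, Durbin-Levinson gives phi_{kk} iteratively:
  phi_{11} = rho(1)
  phi_{kk} = [rho(k) - sum_{j=1..k-1} phi_{k-1,j} rho(k-j)]
            / [1 - sum_{j=1..k-1} phi_{k-1,j} rho(j)],
  phi_{k,j} = phi_{k-1,j} - phi_{kk} phi_{k-1,k-j},  j = 1..k-1.
Step k = 1:
  phi_11 = rho(1) = -0.1501.
Step k = 2:
  phi_22 = [rho(2) - phi_11 rho(1)] / [1 - phi_11 rho(1)] = [0.1858 - (-0.1501)(-0.1501)] / [1 - (-0.1501)(-0.1501)]
         = 0.16326999 / 0.97746999 = 0.167.
Therefore phi_{22} = 0.1670.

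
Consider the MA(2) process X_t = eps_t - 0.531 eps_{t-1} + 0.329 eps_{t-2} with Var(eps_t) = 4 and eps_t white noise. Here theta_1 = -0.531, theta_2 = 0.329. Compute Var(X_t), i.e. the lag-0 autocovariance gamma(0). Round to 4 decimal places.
\gamma(0) = 5.5608

For an MA(q) process X_t = eps_t + sum_i theta_i eps_{t-i} with
Var(eps_t) = sigma^2, the variance is
  gamma(0) = sigma^2 * (1 + sum_i theta_i^2).
  sum_i theta_i^2 = (-0.531)^2 + (0.329)^2 = 0.281961 + 0.108241 = 0.390202.
  gamma(0) = 4 * (1 + 0.390202) = 4 * 1.390202 = 5.560808, which rounds to 5.5608.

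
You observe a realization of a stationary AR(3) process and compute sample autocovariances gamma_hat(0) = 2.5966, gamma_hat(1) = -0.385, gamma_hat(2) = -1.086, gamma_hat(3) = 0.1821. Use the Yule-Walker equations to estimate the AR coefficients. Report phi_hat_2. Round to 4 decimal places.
\hat\phi_{2} = -0.4740

The Yule-Walker equations for an AR(p) process read, in matrix form,
  Gamma_p phi = r_p,   with   (Gamma_p)_{ij} = gamma(|i - j|),
                       (r_p)_i = gamma(i),   i,j = 1..p.
Substitute the sample gammas (Toeplitz matrix and right-hand side of size 3):
  Gamma_p = [[2.5966, -0.385, -1.086], [-0.385, 2.5966, -0.385], [-1.086, -0.385, 2.5966]]
  r_p     = [-0.385, -1.086, 0.1821]
Written out (R1..R3):
  (R1) 2.5966 phi_1 - 0.385 phi_2 - 1.086 phi_3 = -0.385
  (R2) -0.385 phi_1 + 2.5966 phi_2 - 0.385 phi_3 = -1.086
  (R3) -1.086 phi_1 - 0.385 phi_2 + 2.5966 phi_3 = 0.1821
Gaussian elimination:
  R2 <- R2 - (-0.385/2.5966) R1 = R2 - (-0.148271) R1:  2.539516 phi_2 - 0.546022 phi_3 = -1.143084
  R3 <- R3 - (-1.086/2.5966) R1 = R3 - (-0.418239) R1:  -0.546022 phi_2 + 2.142392 phi_3 = 0.021078
  R3 <- R3 - (-0.546022/2.539516) R2 = R3 - (-0.21501) R2:  2.024992 phi_3 = -0.224697
Back-substitution:
  phi_hat_3 = -0.224697 / 2.024992 = -0.110962
  phi_hat_2 = (-1.143084 - (-0.546022)(-0.110962)) / 2.539516 = -0.473977
  phi_hat_1 = (-0.385 - (-0.385)(-0.473977) - (-1.086)(-0.110962)) / 2.5966 = -0.264956
So phi_hat = [-0.2650, -0.4740, -0.1110].
Therefore phi_hat_2 = -0.4740.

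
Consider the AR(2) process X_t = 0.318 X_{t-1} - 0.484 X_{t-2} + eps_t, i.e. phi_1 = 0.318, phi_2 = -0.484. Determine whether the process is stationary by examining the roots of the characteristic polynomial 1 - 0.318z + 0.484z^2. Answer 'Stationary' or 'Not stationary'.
\text{Stationary}

The AR(p) characteristic polynomial is P(z) = 1 - 0.318z + 0.484z^2.
Stationarity requires all roots to lie outside the unit circle, i.e. |z| > 1 for every root.
Set 1 + (-0.318) z + (0.484) z^2 = 0, i.e. a z^2 + b z + c = 0 with a = 0.484, b = -0.318, c = 1.
Discriminant D = b^2 - 4ac = (-0.318)^2 - 4*(0.484)*1 = 0.101124 - (1.936) = -1.834876.
D < 0, so the roots are the complex-conjugate pair z = (-b +/- i sqrt(-D)) / (2a) = 0.3285 +/- 1.3994i.
For a conjugate pair |z|^2 = z * conj(z) = (product of roots) = c/a = 1/(0.484) = 2.066116, so |z| = sqrt(2.066116) = 1.4374 for both roots.
Moduli of all roots: 1.4374, 1.4374.
All moduli strictly greater than 1? Yes.
Verdict: Stationary.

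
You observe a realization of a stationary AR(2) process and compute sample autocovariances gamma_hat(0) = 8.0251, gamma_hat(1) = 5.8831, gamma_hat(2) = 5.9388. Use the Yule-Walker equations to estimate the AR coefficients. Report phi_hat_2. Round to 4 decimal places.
\hat\phi_{2} = 0.4380

The Yule-Walker equations for an AR(p) process read, in matrix form,
  Gamma_p phi = r_p,   with   (Gamma_p)_{ij} = gamma(|i - j|),
                       (r_p)_i = gamma(i),   i,j = 1..p.
Substitute the sample gammas (Toeplitz matrix and right-hand side of size 2):
  Gamma_p = [[8.0251, 5.8831], [5.8831, 8.0251]]
  r_p     = [5.8831, 5.9388]
Written out:
  8.0251 phi_1 + 5.8831 phi_2 = 5.8831
  5.8831 phi_1 + 8.0251 phi_2 = 5.9388
Solve by Cramer's rule:
  det = gamma(0)^2 - gamma(1)^2 = (8.0251)^2 - (5.8831)^2 = 64.40223001 - 34.61086561 = 29.7913644
  phi_hat_1 = [gamma(1) gamma(0) - gamma(1) gamma(2)] / det = [(5.8831)(8.0251) - (5.8831)(5.9388)] / 29.7913644 = 12.27391153 / 29.7913644 = 0.412
  phi_hat_2 = [gamma(0) gamma(2) - gamma(1)^2] / det = [(8.0251)(5.9388) - (5.8831)^2] / 29.7913644 = 13.04859827 / 29.7913644 = 0.438
So phi_hat = [0.4120, 0.4380].
Therefore phi_hat_2 = 0.4380.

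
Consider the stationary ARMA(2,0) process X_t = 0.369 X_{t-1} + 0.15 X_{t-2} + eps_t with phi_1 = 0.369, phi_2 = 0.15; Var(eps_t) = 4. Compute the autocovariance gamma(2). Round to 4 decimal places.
\gamma(2) = 1.5641

Multiply the model equation by X_{t-k} and take expectations. With theta_0 = psi_0 = 1 and psi_j the MA(infinity) weights, this gives
  gamma(k) - sum_i phi_i gamma(k-i) = c_k,
  c_k = sigma^2 * sum_{j=k..q} theta_j psi_{j-k}   (c_k = 0 for k > q),
using gamma(-m) = gamma(m).
Pure AR (q = 0): c_0 = sigma^2 = 4, c_k = 0 for k >= 1.
Equations for k = 0, 1, 2 (AR order 2, c_2 = 0):
  (E0) gamma(0) = phi_1 gamma(1) + phi_2 gamma(2) + c_0
  (E1) gamma(1) = phi_1 gamma(0) + phi_2 gamma(1) + c_1
  (E2) gamma(2) = phi_1 gamma(1) + phi_2 gamma(0)
From (E1): gamma(1) = A gamma(0) + B with
  A = phi_1 / (1 - phi_2) = 0.369 / 0.85 = 0.434118,   B = c_1 / (1 - phi_2) = 0 / 0.85 = 0.
Insert (E2) into (E0): gamma(0) (1 - phi_2^2) = phi_1 (1 + phi_2) gamma(1) + c_0.
  phi_1 (1 + phi_2) = (0.369)(1.15) = 0.42435,   1 - phi_2^2 = 0.9775.
Replace gamma(1) by A gamma(0) + B and collect gamma(0):
  gamma(0) [0.9775 - (0.42435)(0.434118)] = c_0 = 4
  gamma(0) * 0.793282 = 4
  gamma(0) = 4 / 0.793282 = 5.042342.
  gamma(1) = A gamma(0) = (0.434118)(5.042342) = 2.18897.
  gamma(2) = phi_1 gamma(1) + phi_2 gamma(0) = (0.369)(2.18897) + (0.15)(5.042342) = 1.564081.
Therefore gamma(2) = 1.5641 (to 4 decimal places).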